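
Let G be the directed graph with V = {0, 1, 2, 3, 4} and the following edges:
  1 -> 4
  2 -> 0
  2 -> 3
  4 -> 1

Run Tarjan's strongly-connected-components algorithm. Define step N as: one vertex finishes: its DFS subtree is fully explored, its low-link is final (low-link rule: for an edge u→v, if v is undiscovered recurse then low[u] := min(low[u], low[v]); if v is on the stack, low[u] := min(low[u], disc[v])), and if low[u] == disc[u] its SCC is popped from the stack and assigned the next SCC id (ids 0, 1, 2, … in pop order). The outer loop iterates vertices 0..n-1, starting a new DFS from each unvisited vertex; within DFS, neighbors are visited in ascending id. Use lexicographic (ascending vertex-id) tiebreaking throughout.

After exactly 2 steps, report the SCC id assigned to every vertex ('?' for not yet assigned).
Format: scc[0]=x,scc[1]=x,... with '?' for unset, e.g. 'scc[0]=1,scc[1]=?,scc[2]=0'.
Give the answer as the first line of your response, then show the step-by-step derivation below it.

scc[0]=0,scc[1]=?,scc[2]=?,scc[3]=?,scc[4]=?

step 1: low=(low[0]=0,low[1]=?,low[2]=?,low[3]=?,low[4]=?); scc=(scc[0]=0,scc[1]=?,scc[2]=?,scc[3]=?,scc[4]=?)
step 2: low=(low[0]=0,low[1]=1,low[2]=?,low[3]=?,low[4]=1); scc=(scc[0]=0,scc[1]=?,scc[2]=?,scc[3]=?,scc[4]=?)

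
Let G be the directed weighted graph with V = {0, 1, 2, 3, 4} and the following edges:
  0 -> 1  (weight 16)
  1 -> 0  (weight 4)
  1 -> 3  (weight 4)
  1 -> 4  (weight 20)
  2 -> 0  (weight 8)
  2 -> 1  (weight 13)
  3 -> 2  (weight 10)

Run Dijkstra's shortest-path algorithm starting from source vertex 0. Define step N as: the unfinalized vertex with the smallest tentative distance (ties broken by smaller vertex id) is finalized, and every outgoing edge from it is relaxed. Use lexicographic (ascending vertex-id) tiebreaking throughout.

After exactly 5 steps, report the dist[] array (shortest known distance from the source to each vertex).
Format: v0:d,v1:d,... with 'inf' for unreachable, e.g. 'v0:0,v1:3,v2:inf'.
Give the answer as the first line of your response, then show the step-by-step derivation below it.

v0:0,v1:16,v2:30,v3:20,v4:36

step 1: dist = v0:0,v1:16,v2:inf,v3:inf,v4:inf
step 2: dist = v0:0,v1:16,v2:inf,v3:20,v4:36
step 3: dist = v0:0,v1:16,v2:30,v3:20,v4:36
step 4: dist = v0:0,v1:16,v2:30,v3:20,v4:36
step 5: dist = v0:0,v1:16,v2:30,v3:20,v4:36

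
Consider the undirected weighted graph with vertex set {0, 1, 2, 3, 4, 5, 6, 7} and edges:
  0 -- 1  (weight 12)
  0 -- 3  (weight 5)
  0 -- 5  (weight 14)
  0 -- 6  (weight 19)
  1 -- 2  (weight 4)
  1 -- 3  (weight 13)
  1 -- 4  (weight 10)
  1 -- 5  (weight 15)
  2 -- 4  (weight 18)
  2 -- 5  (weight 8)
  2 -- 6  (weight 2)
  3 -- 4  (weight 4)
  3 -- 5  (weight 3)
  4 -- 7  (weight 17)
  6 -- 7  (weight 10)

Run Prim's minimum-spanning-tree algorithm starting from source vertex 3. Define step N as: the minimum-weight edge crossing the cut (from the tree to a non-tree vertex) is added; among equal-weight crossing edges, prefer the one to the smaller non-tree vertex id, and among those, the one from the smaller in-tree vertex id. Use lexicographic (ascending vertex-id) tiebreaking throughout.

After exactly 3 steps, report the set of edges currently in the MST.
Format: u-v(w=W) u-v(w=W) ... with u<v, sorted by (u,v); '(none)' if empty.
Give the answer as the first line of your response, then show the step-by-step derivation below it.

0-3(w=5) 3-4(w=4) 3-5(w=3)

step 1: add edge 3-5 (w=3); MST = {3-5(w=3)}
step 2: add edge 3-4 (w=4); MST = {3-4(w=4) 3-5(w=3)}
step 3: add edge 0-3 (w=5); MST = {0-3(w=5) 3-4(w=4) 3-5(w=3)}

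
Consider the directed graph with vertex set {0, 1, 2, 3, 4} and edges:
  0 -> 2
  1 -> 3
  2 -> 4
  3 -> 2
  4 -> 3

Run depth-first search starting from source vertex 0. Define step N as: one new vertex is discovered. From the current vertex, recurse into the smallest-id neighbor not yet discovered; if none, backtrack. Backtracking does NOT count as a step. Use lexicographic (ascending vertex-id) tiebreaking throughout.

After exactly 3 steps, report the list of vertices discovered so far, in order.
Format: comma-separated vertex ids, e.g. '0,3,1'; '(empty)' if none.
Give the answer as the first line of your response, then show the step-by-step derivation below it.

0,2,4

step 1: discover 0; path=0; order=0
step 2: discover 2; path=0>2; order=0,2
step 3: discover 4; path=0>2>4; order=0,2,4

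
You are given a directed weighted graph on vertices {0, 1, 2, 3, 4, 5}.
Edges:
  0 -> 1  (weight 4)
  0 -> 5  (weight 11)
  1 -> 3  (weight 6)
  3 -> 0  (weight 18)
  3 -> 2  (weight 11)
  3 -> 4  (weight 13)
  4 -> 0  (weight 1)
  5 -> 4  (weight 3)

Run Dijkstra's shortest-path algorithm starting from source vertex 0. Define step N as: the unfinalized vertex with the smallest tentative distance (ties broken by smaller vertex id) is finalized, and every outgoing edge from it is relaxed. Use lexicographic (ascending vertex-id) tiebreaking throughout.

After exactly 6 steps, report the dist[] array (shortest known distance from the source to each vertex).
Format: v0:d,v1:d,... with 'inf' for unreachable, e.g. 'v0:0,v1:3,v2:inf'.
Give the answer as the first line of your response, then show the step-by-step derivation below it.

v0:0,v1:4,v2:21,v3:10,v4:14,v5:11

step 1: dist = v0:0,v1:4,v2:inf,v3:inf,v4:inf,v5:11
step 2: dist = v0:0,v1:4,v2:inf,v3:10,v4:inf,v5:11
step 3: dist = v0:0,v1:4,v2:21,v3:10,v4:23,v5:11
step 4: dist = v0:0,v1:4,v2:21,v3:10,v4:14,v5:11
step 5: dist = v0:0,v1:4,v2:21,v3:10,v4:14,v5:11
step 6: dist = v0:0,v1:4,v2:21,v3:10,v4:14,v5:11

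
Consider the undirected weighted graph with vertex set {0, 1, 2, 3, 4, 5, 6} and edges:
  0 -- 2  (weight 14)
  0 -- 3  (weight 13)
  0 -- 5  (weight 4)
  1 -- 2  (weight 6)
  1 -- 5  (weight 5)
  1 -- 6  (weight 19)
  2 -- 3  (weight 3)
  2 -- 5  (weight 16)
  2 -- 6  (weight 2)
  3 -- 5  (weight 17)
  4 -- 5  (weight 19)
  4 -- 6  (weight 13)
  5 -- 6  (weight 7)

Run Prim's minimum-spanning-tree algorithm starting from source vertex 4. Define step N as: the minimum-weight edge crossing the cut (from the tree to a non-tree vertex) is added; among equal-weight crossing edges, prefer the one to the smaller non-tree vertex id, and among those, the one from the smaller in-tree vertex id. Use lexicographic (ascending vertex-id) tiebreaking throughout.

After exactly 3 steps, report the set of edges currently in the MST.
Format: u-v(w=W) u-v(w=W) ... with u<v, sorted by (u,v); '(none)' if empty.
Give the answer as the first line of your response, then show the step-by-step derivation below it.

2-3(w=3) 2-6(w=2) 4-6(w=13)

step 1: add edge 4-6 (w=13); MST = {4-6(w=13)}
step 2: add edge 2-6 (w=2); MST = {2-6(w=2) 4-6(w=13)}
step 3: add edge 2-3 (w=3); MST = {2-3(w=3) 2-6(w=2) 4-6(w=13)}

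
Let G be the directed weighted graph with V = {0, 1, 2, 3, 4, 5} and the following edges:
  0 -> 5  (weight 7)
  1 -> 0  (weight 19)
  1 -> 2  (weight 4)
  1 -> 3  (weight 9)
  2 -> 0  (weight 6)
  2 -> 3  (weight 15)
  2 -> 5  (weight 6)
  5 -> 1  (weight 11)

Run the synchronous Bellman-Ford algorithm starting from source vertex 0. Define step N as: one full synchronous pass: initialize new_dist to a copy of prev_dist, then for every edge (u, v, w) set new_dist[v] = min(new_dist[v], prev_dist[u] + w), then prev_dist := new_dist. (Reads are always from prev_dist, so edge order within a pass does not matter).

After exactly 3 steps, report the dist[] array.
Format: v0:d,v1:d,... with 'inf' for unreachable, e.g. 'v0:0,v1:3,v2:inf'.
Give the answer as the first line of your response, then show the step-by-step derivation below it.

v0:0,v1:18,v2:22,v3:27,v4:inf,v5:7

step 1: dist = v0:0,v1:inf,v2:inf,v3:inf,v4:inf,v5:7
step 2: dist = v0:0,v1:18,v2:inf,v3:inf,v4:inf,v5:7
step 3: dist = v0:0,v1:18,v2:22,v3:27,v4:inf,v5:7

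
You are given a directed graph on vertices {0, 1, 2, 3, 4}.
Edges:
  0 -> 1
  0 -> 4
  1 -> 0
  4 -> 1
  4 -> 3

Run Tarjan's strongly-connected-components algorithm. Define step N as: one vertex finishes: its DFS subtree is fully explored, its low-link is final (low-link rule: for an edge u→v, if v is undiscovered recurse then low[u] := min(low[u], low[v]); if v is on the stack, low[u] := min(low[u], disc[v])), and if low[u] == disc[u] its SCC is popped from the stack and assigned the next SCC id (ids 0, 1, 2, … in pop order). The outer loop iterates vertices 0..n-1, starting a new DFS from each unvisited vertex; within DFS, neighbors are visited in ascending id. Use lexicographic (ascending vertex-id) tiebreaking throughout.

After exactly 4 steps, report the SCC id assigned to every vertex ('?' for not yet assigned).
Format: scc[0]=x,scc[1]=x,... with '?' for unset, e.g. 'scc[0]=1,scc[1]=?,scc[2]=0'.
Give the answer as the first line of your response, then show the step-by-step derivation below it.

scc[0]=1,scc[1]=1,scc[2]=?,scc[3]=0,scc[4]=1

step 1: low=(low[0]=0,low[1]=0,low[2]=?,low[3]=?,low[4]=?); scc=(scc[0]=?,scc[1]=?,scc[2]=?,scc[3]=?,scc[4]=?)
step 2: low=(low[0]=0,low[1]=0,low[2]=?,low[3]=3,low[4]=1); scc=(scc[0]=?,scc[1]=?,scc[2]=?,scc[3]=0,scc[4]=?)
step 3: low=(low[0]=0,low[1]=0,low[2]=?,low[3]=3,low[4]=1); scc=(scc[0]=?,scc[1]=?,scc[2]=?,scc[3]=0,scc[4]=?)
step 4: low=(low[0]=0,low[1]=0,low[2]=?,low[3]=3,low[4]=1); scc=(scc[0]=1,scc[1]=1,scc[2]=?,scc[3]=0,scc[4]=1)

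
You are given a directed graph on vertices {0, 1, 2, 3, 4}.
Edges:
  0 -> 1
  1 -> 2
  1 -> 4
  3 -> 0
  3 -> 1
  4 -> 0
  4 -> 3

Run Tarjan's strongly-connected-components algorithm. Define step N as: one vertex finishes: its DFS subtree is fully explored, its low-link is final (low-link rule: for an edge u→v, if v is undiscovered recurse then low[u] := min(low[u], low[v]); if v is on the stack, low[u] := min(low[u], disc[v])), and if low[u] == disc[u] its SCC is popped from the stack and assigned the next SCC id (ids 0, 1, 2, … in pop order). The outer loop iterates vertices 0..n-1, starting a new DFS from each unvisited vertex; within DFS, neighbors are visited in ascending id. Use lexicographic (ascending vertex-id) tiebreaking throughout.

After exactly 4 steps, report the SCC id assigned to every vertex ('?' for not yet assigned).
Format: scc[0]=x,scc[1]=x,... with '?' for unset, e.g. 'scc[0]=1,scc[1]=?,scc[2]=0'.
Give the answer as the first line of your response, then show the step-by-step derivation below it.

scc[0]=?,scc[1]=?,scc[2]=0,scc[3]=?,scc[4]=?

step 1: low=(low[0]=0,low[1]=1,low[2]=2,low[3]=?,low[4]=?); scc=(scc[0]=?,scc[1]=?,scc[2]=0,scc[3]=?,scc[4]=?)
step 2: low=(low[0]=0,low[1]=1,low[2]=2,low[3]=0,low[4]=0); scc=(scc[0]=?,scc[1]=?,scc[2]=0,scc[3]=?,scc[4]=?)
step 3: low=(low[0]=0,low[1]=1,low[2]=2,low[3]=0,low[4]=0); scc=(scc[0]=?,scc[1]=?,scc[2]=0,scc[3]=?,scc[4]=?)
step 4: low=(low[0]=0,low[1]=0,low[2]=2,low[3]=0,low[4]=0); scc=(scc[0]=?,scc[1]=?,scc[2]=0,scc[3]=?,scc[4]=?)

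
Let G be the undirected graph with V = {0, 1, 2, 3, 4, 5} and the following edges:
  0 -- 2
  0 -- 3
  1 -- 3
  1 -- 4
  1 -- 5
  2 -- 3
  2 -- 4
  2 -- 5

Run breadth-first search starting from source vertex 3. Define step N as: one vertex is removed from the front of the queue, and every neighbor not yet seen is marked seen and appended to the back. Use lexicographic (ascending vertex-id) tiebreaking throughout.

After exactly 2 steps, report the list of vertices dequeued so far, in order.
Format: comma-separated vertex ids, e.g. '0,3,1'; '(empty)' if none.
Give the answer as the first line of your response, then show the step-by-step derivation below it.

3,0

step 1: dequeue 3; queue=[0,1,2]; order=3
step 2: dequeue 0; queue=[1,2]; order=3,0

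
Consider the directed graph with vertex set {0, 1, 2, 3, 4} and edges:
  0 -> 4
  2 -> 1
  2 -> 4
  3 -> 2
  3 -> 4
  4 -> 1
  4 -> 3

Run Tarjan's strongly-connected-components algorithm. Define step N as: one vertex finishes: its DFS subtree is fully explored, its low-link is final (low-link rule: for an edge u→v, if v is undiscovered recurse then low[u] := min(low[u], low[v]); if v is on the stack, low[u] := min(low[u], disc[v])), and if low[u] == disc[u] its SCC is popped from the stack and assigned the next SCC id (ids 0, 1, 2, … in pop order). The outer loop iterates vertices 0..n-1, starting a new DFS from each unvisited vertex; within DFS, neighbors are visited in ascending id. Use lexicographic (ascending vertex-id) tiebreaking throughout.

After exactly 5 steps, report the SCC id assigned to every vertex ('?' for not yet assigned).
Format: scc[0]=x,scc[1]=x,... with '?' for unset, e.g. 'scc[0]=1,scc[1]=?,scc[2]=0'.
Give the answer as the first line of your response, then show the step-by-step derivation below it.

scc[0]=2,scc[1]=0,scc[2]=1,scc[3]=1,scc[4]=1

step 1: low=(low[0]=0,low[1]=2,low[2]=?,low[3]=?,low[4]=1); scc=(scc[0]=?,scc[1]=0,scc[2]=?,scc[3]=?,scc[4]=?)
step 2: low=(low[0]=0,low[1]=2,low[2]=1,low[3]=3,low[4]=1); scc=(scc[0]=?,scc[1]=0,scc[2]=?,scc[3]=?,scc[4]=?)
step 3: low=(low[0]=0,low[1]=2,low[2]=1,low[3]=1,low[4]=1); scc=(scc[0]=?,scc[1]=0,scc[2]=?,scc[3]=?,scc[4]=?)
step 4: low=(low[0]=0,low[1]=2,low[2]=1,low[3]=1,low[4]=1); scc=(scc[0]=?,scc[1]=0,scc[2]=1,scc[3]=1,scc[4]=1)
step 5: low=(low[0]=0,low[1]=2,low[2]=1,low[3]=1,low[4]=1); scc=(scc[0]=2,scc[1]=0,scc[2]=1,scc[3]=1,scc[4]=1)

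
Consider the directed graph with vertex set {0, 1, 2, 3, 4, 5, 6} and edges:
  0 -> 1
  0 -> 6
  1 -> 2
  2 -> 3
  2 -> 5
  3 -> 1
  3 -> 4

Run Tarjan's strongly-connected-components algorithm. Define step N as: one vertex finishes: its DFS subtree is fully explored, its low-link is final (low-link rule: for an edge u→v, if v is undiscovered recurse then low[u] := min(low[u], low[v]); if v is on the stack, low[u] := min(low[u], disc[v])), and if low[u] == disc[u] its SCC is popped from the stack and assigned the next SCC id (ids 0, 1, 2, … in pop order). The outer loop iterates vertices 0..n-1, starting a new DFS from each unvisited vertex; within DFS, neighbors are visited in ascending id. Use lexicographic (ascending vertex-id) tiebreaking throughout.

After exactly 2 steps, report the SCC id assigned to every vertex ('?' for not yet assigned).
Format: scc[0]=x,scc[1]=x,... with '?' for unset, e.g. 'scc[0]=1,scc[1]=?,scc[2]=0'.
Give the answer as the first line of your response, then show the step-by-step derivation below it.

scc[0]=?,scc[1]=?,scc[2]=?,scc[3]=?,scc[4]=0,scc[5]=?,scc[6]=?

step 1: low=(low[0]=0,low[1]=1,low[2]=2,low[3]=1,low[4]=4,low[5]=?,low[6]=?); scc=(scc[0]=?,scc[1]=?,scc[2]=?,scc[3]=?,scc[4]=0,scc[5]=?,scc[6]=?)
step 2: low=(low[0]=0,low[1]=1,low[2]=2,low[3]=1,low[4]=4,low[5]=?,low[6]=?); scc=(scc[0]=?,scc[1]=?,scc[2]=?,scc[3]=?,scc[4]=0,scc[5]=?,scc[6]=?)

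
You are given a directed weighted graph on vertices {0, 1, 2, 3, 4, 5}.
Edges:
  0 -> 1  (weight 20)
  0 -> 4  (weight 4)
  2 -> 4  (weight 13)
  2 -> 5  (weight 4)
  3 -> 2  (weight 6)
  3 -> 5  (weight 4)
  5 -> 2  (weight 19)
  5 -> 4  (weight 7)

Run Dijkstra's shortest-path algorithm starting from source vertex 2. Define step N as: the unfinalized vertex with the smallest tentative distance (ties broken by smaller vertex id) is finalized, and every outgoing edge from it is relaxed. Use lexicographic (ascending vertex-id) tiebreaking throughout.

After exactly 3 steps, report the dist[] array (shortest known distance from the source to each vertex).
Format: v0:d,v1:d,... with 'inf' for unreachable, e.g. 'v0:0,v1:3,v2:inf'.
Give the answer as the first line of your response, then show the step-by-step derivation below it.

v0:inf,v1:inf,v2:0,v3:inf,v4:11,v5:4

step 1: dist = v0:inf,v1:inf,v2:0,v3:inf,v4:13,v5:4
step 2: dist = v0:inf,v1:inf,v2:0,v3:inf,v4:11,v5:4
step 3: dist = v0:inf,v1:inf,v2:0,v3:inf,v4:11,v5:4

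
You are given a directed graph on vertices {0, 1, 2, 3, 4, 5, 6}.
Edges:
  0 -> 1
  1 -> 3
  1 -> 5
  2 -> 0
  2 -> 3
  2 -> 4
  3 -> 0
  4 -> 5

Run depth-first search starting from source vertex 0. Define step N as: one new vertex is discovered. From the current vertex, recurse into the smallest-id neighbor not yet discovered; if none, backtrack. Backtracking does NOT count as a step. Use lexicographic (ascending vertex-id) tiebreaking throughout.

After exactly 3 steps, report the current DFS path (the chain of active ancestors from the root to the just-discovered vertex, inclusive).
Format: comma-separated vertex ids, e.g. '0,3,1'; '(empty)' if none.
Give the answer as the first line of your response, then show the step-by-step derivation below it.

0,1,3

step 1: discover 0; path=0; order=0
step 2: discover 1; path=0>1; order=0,1
step 3: discover 3; path=0>1>3; order=0,1,3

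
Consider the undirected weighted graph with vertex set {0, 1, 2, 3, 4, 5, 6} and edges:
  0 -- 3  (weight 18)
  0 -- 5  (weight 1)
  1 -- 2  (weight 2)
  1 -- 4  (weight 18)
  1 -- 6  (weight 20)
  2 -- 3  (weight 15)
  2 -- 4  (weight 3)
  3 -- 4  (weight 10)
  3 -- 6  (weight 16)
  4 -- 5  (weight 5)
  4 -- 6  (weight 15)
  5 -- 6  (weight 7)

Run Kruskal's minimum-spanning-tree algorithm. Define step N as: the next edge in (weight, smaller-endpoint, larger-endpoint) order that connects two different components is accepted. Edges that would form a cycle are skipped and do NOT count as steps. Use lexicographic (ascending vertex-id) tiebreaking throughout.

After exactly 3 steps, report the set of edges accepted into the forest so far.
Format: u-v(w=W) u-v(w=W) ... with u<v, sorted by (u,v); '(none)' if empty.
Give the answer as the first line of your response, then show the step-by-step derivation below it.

0-5(w=1) 1-2(w=2) 2-4(w=3)

step 1: add edge 0-5 (w=1); MST = {0-5(w=1)}
step 2: add edge 1-2 (w=2); MST = {0-5(w=1) 1-2(w=2)}
step 3: add edge 2-4 (w=3); MST = {0-5(w=1) 1-2(w=2) 2-4(w=3)}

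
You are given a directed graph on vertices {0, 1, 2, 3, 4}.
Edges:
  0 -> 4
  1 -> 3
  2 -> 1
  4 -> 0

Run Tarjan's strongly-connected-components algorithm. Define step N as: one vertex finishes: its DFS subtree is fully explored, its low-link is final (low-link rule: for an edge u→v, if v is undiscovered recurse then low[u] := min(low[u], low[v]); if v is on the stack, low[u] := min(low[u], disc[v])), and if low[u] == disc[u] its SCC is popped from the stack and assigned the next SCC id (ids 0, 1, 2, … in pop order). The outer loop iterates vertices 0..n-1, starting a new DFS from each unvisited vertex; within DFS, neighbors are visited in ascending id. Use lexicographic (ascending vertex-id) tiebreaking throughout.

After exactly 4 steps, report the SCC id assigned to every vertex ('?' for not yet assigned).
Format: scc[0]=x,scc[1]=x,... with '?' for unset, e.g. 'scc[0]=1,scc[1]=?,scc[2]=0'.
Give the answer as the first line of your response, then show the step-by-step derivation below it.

scc[0]=0,scc[1]=2,scc[2]=?,scc[3]=1,scc[4]=0

step 1: low=(low[0]=0,low[1]=?,low[2]=?,low[3]=?,low[4]=0); scc=(scc[0]=?,scc[1]=?,scc[2]=?,scc[3]=?,scc[4]=?)
step 2: low=(low[0]=0,low[1]=?,low[2]=?,low[3]=?,low[4]=0); scc=(scc[0]=0,scc[1]=?,scc[2]=?,scc[3]=?,scc[4]=0)
step 3: low=(low[0]=0,low[1]=2,low[2]=?,low[3]=3,low[4]=0); scc=(scc[0]=0,scc[1]=?,scc[2]=?,scc[3]=1,scc[4]=0)
step 4: low=(low[0]=0,low[1]=2,low[2]=?,low[3]=3,low[4]=0); scc=(scc[0]=0,scc[1]=2,scc[2]=?,scc[3]=1,scc[4]=0)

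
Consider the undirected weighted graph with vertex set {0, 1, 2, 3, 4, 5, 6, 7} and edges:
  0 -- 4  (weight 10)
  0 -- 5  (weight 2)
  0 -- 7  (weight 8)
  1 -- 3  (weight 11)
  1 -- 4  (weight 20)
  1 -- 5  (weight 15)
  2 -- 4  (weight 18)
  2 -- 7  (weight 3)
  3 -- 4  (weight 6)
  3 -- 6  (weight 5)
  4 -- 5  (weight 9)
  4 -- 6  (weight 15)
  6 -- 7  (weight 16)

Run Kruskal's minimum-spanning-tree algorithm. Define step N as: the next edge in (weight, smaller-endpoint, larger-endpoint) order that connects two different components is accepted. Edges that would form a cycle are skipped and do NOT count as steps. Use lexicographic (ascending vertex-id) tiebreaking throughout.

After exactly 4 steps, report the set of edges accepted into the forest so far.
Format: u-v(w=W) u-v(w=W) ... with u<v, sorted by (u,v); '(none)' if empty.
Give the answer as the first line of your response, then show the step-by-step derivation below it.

0-5(w=2) 2-7(w=3) 3-4(w=6) 3-6(w=5)

step 1: add edge 0-5 (w=2); MST = {0-5(w=2)}
step 2: add edge 2-7 (w=3); MST = {0-5(w=2) 2-7(w=3)}
step 3: add edge 3-6 (w=5); MST = {0-5(w=2) 2-7(w=3) 3-6(w=5)}
step 4: add edge 3-4 (w=6); MST = {0-5(w=2) 2-7(w=3) 3-4(w=6) 3-6(w=5)}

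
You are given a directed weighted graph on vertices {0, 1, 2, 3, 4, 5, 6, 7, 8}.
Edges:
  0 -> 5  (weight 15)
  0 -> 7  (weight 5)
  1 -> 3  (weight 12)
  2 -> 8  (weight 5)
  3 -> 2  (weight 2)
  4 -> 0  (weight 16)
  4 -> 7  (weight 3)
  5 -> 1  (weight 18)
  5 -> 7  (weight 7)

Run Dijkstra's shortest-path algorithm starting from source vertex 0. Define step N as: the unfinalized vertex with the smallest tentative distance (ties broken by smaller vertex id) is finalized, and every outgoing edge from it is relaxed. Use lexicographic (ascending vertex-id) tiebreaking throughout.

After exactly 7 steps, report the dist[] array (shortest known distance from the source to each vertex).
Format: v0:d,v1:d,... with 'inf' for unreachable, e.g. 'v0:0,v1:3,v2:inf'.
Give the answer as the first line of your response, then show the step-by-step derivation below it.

v0:0,v1:33,v2:47,v3:45,v4:inf,v5:15,v6:inf,v7:5,v8:52

step 1: dist = v0:0,v1:inf,v2:inf,v3:inf,v4:inf,v5:15,v6:inf,v7:5,v8:inf
step 2: dist = v0:0,v1:inf,v2:inf,v3:inf,v4:inf,v5:15,v6:inf,v7:5,v8:inf
step 3: dist = v0:0,v1:33,v2:inf,v3:inf,v4:inf,v5:15,v6:inf,v7:5,v8:inf
step 4: dist = v0:0,v1:33,v2:inf,v3:45,v4:inf,v5:15,v6:inf,v7:5,v8:inf
step 5: dist = v0:0,v1:33,v2:47,v3:45,v4:inf,v5:15,v6:inf,v7:5,v8:inf
step 6: dist = v0:0,v1:33,v2:47,v3:45,v4:inf,v5:15,v6:inf,v7:5,v8:52
step 7: dist = v0:0,v1:33,v2:47,v3:45,v4:inf,v5:15,v6:inf,v7:5,v8:52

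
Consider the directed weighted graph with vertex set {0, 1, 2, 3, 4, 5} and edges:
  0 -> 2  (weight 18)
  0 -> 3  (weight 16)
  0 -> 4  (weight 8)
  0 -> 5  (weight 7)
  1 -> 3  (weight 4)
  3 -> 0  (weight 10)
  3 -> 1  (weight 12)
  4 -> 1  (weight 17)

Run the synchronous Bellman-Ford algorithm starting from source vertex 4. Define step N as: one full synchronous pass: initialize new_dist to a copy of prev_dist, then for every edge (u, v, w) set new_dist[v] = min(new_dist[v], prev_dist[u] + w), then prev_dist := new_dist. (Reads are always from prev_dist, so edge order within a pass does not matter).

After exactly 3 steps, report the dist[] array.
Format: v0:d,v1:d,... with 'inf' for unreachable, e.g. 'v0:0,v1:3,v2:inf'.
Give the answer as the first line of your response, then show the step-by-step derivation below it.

v0:31,v1:17,v2:inf,v3:21,v4:0,v5:inf

step 1: dist = v0:inf,v1:17,v2:inf,v3:inf,v4:0,v5:inf
step 2: dist = v0:inf,v1:17,v2:inf,v3:21,v4:0,v5:inf
step 3: dist = v0:31,v1:17,v2:inf,v3:21,v4:0,v5:inf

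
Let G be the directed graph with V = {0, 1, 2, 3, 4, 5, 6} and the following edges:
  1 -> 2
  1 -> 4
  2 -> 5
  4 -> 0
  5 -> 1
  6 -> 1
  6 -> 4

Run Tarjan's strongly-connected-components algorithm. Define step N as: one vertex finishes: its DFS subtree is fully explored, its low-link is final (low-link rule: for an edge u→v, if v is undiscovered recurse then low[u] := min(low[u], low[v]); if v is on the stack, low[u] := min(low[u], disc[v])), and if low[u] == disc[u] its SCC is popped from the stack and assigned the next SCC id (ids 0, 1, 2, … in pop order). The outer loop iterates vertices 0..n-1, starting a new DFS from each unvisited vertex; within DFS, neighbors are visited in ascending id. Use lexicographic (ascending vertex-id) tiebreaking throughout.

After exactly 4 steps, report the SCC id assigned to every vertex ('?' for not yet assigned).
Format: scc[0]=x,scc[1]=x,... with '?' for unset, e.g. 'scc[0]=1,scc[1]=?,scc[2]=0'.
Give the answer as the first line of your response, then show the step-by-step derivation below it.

scc[0]=0,scc[1]=?,scc[2]=?,scc[3]=?,scc[4]=1,scc[5]=?,scc[6]=?

step 1: low=(low[0]=0,low[1]=?,low[2]=?,low[3]=?,low[4]=?,low[5]=?,low[6]=?); scc=(scc[0]=0,scc[1]=?,scc[2]=?,scc[3]=?,scc[4]=?,scc[5]=?,scc[6]=?)
step 2: low=(low[0]=0,low[1]=1,low[2]=2,low[3]=?,low[4]=?,low[5]=1,low[6]=?); scc=(scc[0]=0,scc[1]=?,scc[2]=?,scc[3]=?,scc[4]=?,scc[5]=?,scc[6]=?)
step 3: low=(low[0]=0,low[1]=1,low[2]=1,low[3]=?,low[4]=?,low[5]=1,low[6]=?); scc=(scc[0]=0,scc[1]=?,scc[2]=?,scc[3]=?,scc[4]=?,scc[5]=?,scc[6]=?)
step 4: low=(low[0]=0,low[1]=1,low[2]=1,low[3]=?,low[4]=4,low[5]=1,low[6]=?); scc=(scc[0]=0,scc[1]=?,scc[2]=?,scc[3]=?,scc[4]=1,scc[5]=?,scc[6]=?)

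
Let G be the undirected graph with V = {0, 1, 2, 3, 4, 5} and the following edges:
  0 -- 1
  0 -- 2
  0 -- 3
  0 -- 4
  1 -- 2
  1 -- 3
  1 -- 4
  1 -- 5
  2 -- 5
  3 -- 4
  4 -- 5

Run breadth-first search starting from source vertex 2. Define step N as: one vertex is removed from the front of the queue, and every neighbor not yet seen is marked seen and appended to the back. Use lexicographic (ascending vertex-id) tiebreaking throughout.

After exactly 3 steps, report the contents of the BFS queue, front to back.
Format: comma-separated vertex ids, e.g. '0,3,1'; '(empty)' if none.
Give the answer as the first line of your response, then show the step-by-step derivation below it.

5,3,4

step 1: dequeue 2; queue=[0,1,5]; order=2
step 2: dequeue 0; queue=[1,5,3,4]; order=2,0
step 3: dequeue 1; queue=[5,3,4]; order=2,0,1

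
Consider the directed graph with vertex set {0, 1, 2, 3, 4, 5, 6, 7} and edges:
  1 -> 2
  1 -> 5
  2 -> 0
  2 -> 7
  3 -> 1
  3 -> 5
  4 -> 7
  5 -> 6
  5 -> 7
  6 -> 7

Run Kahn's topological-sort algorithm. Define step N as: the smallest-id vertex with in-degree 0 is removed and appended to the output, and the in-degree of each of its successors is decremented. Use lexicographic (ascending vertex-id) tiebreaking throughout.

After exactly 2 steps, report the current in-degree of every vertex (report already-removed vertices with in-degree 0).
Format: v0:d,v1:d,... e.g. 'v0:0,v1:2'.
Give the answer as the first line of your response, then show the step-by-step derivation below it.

v0:1,v1:0,v2:0,v3:0,v4:0,v5:0,v6:1,v7:4

step 1: output 3; order=[3]; indeg=(1,0,1,0,0,1,1,4)
step 2: output 1; order=[3,1]; indeg=(1,0,0,0,0,0,1,4)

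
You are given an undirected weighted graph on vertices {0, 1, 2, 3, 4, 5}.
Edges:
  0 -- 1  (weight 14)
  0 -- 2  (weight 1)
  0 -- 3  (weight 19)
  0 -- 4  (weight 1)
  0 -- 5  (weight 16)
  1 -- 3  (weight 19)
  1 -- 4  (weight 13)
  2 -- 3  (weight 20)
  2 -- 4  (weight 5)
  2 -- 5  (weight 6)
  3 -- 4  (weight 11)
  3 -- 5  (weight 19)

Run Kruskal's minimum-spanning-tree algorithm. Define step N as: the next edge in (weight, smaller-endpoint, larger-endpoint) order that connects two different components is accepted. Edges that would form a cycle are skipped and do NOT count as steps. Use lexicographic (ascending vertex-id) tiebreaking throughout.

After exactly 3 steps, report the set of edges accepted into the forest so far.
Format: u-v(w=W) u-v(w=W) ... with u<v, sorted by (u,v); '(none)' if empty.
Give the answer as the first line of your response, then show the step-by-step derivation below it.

0-2(w=1) 0-4(w=1) 2-5(w=6)

step 1: add edge 0-2 (w=1); MST = {0-2(w=1)}
step 2: add edge 0-4 (w=1); MST = {0-2(w=1) 0-4(w=1)}
step 3: add edge 2-5 (w=6); MST = {0-2(w=1) 0-4(w=1) 2-5(w=6)}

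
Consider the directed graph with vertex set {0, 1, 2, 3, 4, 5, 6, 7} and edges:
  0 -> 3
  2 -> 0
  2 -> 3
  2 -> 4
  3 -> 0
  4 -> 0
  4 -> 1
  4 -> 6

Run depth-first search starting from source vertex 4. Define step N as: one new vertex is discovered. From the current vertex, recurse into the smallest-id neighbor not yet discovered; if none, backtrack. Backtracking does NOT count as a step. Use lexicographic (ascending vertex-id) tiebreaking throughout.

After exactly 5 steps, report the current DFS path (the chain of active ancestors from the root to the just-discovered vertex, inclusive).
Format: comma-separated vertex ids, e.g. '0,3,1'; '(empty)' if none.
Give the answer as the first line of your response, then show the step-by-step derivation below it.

4,6

step 1: discover 4; path=4; order=4
step 2: discover 0; path=4>0; order=4,0
step 3: discover 3; path=4>0>3; order=4,0,3
step 4: discover 1; path=4>1; order=4,0,3,1
step 5: discover 6; path=4>6; order=4,0,3,1,6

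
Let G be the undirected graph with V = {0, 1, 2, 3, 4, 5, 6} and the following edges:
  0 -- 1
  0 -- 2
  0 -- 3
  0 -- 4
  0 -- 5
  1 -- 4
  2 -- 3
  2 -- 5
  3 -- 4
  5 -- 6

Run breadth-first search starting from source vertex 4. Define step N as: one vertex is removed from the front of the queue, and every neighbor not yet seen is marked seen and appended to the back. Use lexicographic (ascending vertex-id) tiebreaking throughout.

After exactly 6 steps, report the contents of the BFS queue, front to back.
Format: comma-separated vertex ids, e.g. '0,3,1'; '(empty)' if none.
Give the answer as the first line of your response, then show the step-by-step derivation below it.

6

step 1: dequeue 4; queue=[0,1,3]; order=4
step 2: dequeue 0; queue=[1,3,2,5]; order=4,0
step 3: dequeue 1; queue=[3,2,5]; order=4,0,1
step 4: dequeue 3; queue=[2,5]; order=4,0,1,3
step 5: dequeue 2; queue=[5]; order=4,0,1,3,2
step 6: dequeue 5; queue=[6]; order=4,0,1,3,2,5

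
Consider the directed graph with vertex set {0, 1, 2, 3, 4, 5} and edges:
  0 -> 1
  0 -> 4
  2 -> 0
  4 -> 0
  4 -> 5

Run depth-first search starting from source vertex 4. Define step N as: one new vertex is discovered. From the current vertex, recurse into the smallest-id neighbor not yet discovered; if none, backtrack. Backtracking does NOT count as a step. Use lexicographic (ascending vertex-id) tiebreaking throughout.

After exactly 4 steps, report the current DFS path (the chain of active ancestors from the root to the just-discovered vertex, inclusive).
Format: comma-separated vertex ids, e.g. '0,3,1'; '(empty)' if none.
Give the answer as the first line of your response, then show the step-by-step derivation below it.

4,5

step 1: discover 4; path=4; order=4
step 2: discover 0; path=4>0; order=4,0
step 3: discover 1; path=4>0>1; order=4,0,1
step 4: discover 5; path=4>5; order=4,0,1,5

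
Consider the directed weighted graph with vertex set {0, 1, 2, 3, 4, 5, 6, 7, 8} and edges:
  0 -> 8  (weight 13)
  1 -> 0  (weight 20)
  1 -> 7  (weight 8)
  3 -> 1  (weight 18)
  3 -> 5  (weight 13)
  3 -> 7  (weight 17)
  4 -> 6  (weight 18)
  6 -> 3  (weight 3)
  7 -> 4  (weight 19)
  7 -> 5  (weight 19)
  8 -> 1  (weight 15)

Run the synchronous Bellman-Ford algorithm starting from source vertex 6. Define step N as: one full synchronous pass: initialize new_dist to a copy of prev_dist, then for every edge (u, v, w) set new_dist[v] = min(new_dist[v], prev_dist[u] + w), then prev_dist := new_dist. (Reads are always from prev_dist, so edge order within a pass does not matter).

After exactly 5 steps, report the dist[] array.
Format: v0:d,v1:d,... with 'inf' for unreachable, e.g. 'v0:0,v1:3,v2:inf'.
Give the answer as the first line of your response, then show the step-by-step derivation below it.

v0:41,v1:21,v2:inf,v3:3,v4:39,v5:16,v6:0,v7:20,v8:54

step 1: dist = v0:inf,v1:inf,v2:inf,v3:3,v4:inf,v5:inf,v6:0,v7:inf,v8:inf
step 2: dist = v0:inf,v1:21,v2:inf,v3:3,v4:inf,v5:16,v6:0,v7:20,v8:inf
step 3: dist = v0:41,v1:21,v2:inf,v3:3,v4:39,v5:16,v6:0,v7:20,v8:inf
step 4: dist = v0:41,v1:21,v2:inf,v3:3,v4:39,v5:16,v6:0,v7:20,v8:54
step 5: dist = v0:41,v1:21,v2:inf,v3:3,v4:39,v5:16,v6:0,v7:20,v8:54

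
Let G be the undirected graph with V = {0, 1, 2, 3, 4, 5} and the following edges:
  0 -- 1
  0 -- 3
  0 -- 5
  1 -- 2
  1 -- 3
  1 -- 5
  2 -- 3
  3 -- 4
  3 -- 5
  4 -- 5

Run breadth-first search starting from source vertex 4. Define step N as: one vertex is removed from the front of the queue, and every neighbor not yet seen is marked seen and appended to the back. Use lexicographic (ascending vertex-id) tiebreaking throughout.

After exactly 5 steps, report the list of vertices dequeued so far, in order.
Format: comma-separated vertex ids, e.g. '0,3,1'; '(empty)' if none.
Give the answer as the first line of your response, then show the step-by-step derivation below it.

4,3,5,0,1

step 1: dequeue 4; queue=[3,5]; order=4
step 2: dequeue 3; queue=[5,0,1,2]; order=4,3
step 3: dequeue 5; queue=[0,1,2]; order=4,3,5
step 4: dequeue 0; queue=[1,2]; order=4,3,5,0
step 5: dequeue 1; queue=[2]; order=4,3,5,0,1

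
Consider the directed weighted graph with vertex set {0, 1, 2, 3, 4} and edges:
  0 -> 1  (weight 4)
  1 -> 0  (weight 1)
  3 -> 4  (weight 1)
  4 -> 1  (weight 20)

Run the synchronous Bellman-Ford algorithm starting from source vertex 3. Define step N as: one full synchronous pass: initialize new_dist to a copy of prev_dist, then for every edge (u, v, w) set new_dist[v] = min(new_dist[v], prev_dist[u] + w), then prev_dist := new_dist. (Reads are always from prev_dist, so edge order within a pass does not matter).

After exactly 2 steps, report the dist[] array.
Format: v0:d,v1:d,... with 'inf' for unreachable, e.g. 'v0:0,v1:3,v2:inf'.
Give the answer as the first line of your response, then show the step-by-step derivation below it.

v0:inf,v1:21,v2:inf,v3:0,v4:1

step 1: dist = v0:inf,v1:inf,v2:inf,v3:0,v4:1
step 2: dist = v0:inf,v1:21,v2:inf,v3:0,v4:1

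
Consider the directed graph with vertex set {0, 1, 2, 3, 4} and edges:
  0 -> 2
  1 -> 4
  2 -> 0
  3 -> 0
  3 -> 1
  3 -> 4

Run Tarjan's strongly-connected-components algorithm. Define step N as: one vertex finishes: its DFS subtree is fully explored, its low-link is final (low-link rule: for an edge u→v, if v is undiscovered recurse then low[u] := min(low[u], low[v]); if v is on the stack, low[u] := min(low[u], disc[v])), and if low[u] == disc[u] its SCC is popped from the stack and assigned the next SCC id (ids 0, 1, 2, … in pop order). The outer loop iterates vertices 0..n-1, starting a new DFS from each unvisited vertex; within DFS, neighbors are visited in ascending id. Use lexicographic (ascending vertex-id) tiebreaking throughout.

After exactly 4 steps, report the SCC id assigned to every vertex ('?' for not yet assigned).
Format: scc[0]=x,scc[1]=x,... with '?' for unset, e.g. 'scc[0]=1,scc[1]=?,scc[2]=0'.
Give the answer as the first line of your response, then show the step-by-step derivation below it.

scc[0]=0,scc[1]=2,scc[2]=0,scc[3]=?,scc[4]=1

step 1: low=(low[0]=0,low[1]=?,low[2]=0,low[3]=?,low[4]=?); scc=(scc[0]=?,scc[1]=?,scc[2]=?,scc[3]=?,scc[4]=?)
step 2: low=(low[0]=0,low[1]=?,low[2]=0,low[3]=?,low[4]=?); scc=(scc[0]=0,scc[1]=?,scc[2]=0,scc[3]=?,scc[4]=?)
step 3: low=(low[0]=0,low[1]=2,low[2]=0,low[3]=?,low[4]=3); scc=(scc[0]=0,scc[1]=?,scc[2]=0,scc[3]=?,scc[4]=1)
step 4: low=(low[0]=0,low[1]=2,low[2]=0,low[3]=?,low[4]=3); scc=(scc[0]=0,scc[1]=2,scc[2]=0,scc[3]=?,scc[4]=1)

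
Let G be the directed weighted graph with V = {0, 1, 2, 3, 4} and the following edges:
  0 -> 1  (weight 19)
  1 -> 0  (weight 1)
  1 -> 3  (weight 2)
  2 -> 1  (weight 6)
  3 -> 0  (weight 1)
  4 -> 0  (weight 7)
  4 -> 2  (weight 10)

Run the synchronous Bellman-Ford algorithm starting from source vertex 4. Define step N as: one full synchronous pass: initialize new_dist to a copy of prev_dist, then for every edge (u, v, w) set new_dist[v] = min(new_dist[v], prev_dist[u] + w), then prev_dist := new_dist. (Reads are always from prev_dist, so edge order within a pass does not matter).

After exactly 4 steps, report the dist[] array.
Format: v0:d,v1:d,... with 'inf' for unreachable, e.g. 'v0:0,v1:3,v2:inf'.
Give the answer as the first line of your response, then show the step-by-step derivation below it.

v0:7,v1:16,v2:10,v3:18,v4:0

step 1: dist = v0:7,v1:inf,v2:10,v3:inf,v4:0
step 2: dist = v0:7,v1:16,v2:10,v3:inf,v4:0
step 3: dist = v0:7,v1:16,v2:10,v3:18,v4:0
step 4: dist = v0:7,v1:16,v2:10,v3:18,v4:0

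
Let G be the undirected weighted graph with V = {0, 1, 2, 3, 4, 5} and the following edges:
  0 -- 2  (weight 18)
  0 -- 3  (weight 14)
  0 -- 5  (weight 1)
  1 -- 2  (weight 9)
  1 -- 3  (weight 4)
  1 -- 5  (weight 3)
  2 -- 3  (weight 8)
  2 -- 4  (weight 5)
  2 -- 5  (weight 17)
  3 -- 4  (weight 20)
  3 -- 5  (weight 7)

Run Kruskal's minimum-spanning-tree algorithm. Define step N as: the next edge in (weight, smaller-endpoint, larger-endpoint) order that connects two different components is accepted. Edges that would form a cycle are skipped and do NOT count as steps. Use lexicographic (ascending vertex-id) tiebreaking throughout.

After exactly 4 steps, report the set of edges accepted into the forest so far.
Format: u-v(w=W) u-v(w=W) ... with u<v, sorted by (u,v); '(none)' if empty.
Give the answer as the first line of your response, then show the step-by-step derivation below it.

0-5(w=1) 1-3(w=4) 1-5(w=3) 2-4(w=5)

step 1: add edge 0-5 (w=1); MST = {0-5(w=1)}
step 2: add edge 1-5 (w=3); MST = {0-5(w=1) 1-5(w=3)}
step 3: add edge 1-3 (w=4); MST = {0-5(w=1) 1-3(w=4) 1-5(w=3)}
step 4: add edge 2-4 (w=5); MST = {0-5(w=1) 1-3(w=4) 1-5(w=3) 2-4(w=5)}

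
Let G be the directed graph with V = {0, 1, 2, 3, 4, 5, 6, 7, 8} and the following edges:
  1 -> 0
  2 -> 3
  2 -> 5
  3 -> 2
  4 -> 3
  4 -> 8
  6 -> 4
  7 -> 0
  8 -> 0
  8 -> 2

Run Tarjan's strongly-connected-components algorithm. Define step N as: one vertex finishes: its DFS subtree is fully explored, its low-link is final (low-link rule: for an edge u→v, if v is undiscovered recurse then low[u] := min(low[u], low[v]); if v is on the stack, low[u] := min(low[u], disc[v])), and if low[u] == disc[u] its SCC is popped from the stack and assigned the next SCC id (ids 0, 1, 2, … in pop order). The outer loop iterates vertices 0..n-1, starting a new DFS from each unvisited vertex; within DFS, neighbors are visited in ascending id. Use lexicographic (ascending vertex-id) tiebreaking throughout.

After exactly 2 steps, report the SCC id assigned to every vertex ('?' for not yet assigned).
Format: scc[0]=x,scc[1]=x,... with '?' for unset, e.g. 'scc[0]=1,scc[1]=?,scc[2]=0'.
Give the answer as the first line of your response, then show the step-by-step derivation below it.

scc[0]=0,scc[1]=1,scc[2]=?,scc[3]=?,scc[4]=?,scc[5]=?,scc[6]=?,scc[7]=?,scc[8]=?

step 1: low=(low[0]=0,low[1]=?,low[2]=?,low[3]=?,low[4]=?,low[5]=?,low[6]=?,low[7]=?,low[8]=?); scc=(scc[0]=0,scc[1]=?,scc[2]=?,scc[3]=?,scc[4]=?,scc[5]=?,scc[6]=?,scc[7]=?,scc[8]=?)
step 2: low=(low[0]=0,low[1]=1,low[2]=?,low[3]=?,low[4]=?,low[5]=?,low[6]=?,low[7]=?,low[8]=?); scc=(scc[0]=0,scc[1]=1,scc[2]=?,scc[3]=?,scc[4]=?,scc[5]=?,scc[6]=?,scc[7]=?,scc[8]=?)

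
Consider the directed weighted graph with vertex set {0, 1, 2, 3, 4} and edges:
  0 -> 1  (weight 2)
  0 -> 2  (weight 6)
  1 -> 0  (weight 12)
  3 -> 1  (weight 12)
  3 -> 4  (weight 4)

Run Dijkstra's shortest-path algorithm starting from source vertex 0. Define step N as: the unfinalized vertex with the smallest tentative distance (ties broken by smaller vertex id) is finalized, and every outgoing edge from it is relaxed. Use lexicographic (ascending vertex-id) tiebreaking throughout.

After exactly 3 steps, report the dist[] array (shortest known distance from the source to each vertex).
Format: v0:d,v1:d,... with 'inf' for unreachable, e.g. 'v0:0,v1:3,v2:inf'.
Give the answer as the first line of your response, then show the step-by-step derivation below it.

v0:0,v1:2,v2:6,v3:inf,v4:inf

step 1: dist = v0:0,v1:2,v2:6,v3:inf,v4:inf
step 2: dist = v0:0,v1:2,v2:6,v3:inf,v4:inf
step 3: dist = v0:0,v1:2,v2:6,v3:inf,v4:inf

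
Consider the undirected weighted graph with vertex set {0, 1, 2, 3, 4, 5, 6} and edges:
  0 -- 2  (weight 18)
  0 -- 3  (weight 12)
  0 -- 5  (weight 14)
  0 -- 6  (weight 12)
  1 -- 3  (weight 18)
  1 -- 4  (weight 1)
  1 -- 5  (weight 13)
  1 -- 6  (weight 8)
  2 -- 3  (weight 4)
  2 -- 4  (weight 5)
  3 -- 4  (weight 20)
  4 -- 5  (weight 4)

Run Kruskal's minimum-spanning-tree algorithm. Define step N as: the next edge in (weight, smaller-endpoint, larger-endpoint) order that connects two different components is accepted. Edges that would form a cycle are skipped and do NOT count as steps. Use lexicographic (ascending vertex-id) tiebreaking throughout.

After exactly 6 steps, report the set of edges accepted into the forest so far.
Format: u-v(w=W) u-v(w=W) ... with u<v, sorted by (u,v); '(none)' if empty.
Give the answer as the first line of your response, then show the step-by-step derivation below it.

0-3(w=12) 1-4(w=1) 1-6(w=8) 2-3(w=4) 2-4(w=5) 4-5(w=4)

step 1: add edge 1-4 (w=1); MST = {1-4(w=1)}
step 2: add edge 2-3 (w=4); MST = {1-4(w=1) 2-3(w=4)}
step 3: add edge 4-5 (w=4); MST = {1-4(w=1) 2-3(w=4) 4-5(w=4)}
step 4: add edge 2-4 (w=5); MST = {1-4(w=1) 2-3(w=4) 2-4(w=5) 4-5(w=4)}
step 5: add edge 1-6 (w=8); MST = {1-4(w=1) 1-6(w=8) 2-3(w=4) 2-4(w=5) 4-5(w=4)}
step 6: add edge 0-3 (w=12); MST = {0-3(w=12) 1-4(w=1) 1-6(w=8) 2-3(w=4) 2-4(w=5) 4-5(w=4)}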